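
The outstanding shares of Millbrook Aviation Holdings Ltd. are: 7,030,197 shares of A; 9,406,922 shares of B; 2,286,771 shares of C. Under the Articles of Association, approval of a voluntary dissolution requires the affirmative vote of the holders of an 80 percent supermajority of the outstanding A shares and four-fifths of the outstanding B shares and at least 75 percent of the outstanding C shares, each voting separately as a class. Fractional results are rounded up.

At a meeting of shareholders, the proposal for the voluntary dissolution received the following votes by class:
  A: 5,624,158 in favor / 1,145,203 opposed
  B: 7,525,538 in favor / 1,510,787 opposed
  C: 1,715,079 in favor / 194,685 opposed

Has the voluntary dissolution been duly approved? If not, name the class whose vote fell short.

A: 4/5 of 7030197 = 5624157.60, rounded up to 5624158; 5,624,158 required, 5,624,158 in favor — approved.
B: 4/5 of 9406922 = 7525537.60, rounded up to 7525538; 7,525,538 required, 7,525,538 in favor — approved.
C: 3/4 of 2286771 = 1715078.25, rounded up to 1715079; 1,715,079 required, 1,715,079 in favor — approved.

Approved — every class gave the required vote.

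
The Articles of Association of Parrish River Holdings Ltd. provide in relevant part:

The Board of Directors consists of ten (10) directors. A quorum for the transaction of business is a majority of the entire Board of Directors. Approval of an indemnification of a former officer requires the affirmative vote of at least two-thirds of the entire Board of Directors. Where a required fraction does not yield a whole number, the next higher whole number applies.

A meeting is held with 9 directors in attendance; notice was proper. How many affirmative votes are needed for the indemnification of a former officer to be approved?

7

The indemnification of a former officer requires two-thirds of the entire Board of Directors (10).
2/3 of 10 = 6.67, rounded up to 7.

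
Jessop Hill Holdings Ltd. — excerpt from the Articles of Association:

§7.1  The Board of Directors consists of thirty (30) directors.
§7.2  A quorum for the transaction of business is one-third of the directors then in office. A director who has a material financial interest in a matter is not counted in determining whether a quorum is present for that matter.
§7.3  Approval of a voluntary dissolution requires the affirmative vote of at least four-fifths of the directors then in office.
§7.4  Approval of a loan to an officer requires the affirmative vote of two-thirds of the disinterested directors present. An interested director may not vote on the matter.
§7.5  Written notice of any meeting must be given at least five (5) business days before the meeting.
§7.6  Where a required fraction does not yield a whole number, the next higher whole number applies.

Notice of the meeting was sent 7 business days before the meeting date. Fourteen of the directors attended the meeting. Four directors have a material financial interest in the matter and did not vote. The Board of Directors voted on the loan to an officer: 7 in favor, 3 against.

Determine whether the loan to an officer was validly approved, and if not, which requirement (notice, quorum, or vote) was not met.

Valid — all requirements satisfied.

Notice: 7 business days given; 5 required (7 ≥ 5). Satisfied.
Quorum: 14 present, but the 4 interested directors do not count, leaving 10. Quorum is 10. Satisfied.
Vote: the loan to an officer requires two-thirds of the disinterested directors present (14 − 4 = 10). 2/3 of 10 = 6.67, rounded up to 7, so 7 affirmative votes are needed; 7 voted in favor. Satisfied.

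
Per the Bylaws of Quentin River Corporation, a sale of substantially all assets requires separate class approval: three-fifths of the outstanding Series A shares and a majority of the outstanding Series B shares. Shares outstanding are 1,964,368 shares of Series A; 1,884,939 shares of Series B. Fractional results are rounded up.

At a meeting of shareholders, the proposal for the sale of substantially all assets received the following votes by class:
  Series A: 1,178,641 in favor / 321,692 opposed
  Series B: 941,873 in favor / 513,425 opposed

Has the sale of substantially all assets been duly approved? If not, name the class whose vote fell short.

Series A: 3/5 of 1964368 = 1178620.80, rounded up to 1178621; 1,178,621 required, 1,178,641 in favor — approved.
Series B: a majority of 1884939 is 942470; 942,470 required, 941,873 in favor — not approved.

Not approved — the Series B shares did not give the required vote.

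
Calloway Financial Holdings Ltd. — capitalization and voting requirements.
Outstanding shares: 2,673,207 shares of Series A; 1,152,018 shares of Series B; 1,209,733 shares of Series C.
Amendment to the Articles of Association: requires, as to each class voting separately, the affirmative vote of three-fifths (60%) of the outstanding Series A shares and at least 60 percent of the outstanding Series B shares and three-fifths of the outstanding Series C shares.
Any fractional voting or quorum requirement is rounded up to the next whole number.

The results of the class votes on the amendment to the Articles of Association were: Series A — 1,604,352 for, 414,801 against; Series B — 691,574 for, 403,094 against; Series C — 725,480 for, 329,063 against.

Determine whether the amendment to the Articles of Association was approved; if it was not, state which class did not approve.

Not approved — the Series C shares did not give the required vote.

Series A: 3/5 of 2673207 = 1603924.20, rounded up to 1603925; 1,603,925 required, 1,604,352 in favor — approved.
Series B: 3/5 of 1152018 = 691210.80, rounded up to 691211; 691,211 required, 691,574 in favor — approved.
Series C: 3/5 of 1209733 = 725839.80, rounded up to 725840; 725,840 required, 725,480 in favor — not approved.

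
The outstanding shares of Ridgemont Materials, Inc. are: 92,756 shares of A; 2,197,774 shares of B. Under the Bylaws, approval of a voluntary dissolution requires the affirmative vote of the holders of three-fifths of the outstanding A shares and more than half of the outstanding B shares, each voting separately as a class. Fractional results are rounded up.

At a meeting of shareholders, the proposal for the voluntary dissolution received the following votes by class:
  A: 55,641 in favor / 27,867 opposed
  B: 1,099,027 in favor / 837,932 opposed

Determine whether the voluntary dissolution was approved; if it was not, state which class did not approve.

Not approved — the A shares did not give the required vote.

A: 3/5 of 92756 = 55653.60, rounded up to 55654; 55,654 required, 55,641 in favor — not approved.
B: a majority of 2197774 is 1098888; 1,098,888 required, 1,099,027 in favor — approved.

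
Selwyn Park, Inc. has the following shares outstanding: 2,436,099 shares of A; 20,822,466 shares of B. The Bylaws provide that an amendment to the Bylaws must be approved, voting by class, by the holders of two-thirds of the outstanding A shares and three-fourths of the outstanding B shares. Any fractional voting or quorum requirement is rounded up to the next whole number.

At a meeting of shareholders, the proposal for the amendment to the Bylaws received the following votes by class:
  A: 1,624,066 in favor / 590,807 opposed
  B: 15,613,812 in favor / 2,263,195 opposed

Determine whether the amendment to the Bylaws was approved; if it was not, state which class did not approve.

A: 2/3 of 2436099 = 1624066; 1,624,066 required, 1,624,066 in favor — approved.
B: 3/4 of 20822466 = 15616849.50, rounded up to 15616850; 15,616,850 required, 15,613,812 in favor — not approved.

Not approved — the B shares did not give the required vote.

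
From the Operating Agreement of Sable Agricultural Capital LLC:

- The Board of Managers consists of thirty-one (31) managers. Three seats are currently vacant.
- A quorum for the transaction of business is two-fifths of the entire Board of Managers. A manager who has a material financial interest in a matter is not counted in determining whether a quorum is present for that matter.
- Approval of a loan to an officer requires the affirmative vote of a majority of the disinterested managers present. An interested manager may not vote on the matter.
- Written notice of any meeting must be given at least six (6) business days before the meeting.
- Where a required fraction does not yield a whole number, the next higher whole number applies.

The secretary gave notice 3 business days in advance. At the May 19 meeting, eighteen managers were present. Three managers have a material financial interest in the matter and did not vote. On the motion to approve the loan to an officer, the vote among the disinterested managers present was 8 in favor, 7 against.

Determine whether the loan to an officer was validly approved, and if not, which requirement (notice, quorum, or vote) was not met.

Invalid — notice requirement not satisfied.

Notice: 3 business days given; 6 required (3 < 6). Not satisfied.
Quorum: 18 present, but the 3 interested managers do not count, leaving 15. Quorum is 13. Satisfied.
Vote: the loan to an officer requires a majority of the disinterested managers present (18 − 3 = 15). A majority of 15 is 8, so 8 affirmative votes are needed; 8 voted in favor. Satisfied.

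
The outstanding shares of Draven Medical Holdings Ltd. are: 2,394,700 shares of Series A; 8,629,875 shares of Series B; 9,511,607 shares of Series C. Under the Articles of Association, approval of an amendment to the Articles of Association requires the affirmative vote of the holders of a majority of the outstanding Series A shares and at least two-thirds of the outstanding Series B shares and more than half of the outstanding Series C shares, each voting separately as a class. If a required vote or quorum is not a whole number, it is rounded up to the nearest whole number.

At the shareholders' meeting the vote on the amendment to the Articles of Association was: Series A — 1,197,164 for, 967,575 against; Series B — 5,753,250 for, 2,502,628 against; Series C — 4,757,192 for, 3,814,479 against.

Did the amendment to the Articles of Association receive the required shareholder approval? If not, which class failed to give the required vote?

Series A: a majority of 2394700 is 1197351; 1,197,351 required, 1,197,164 in favor — not approved.
Series B: 2/3 of 8629875 = 5753250; 5,753,250 required, 5,753,250 in favor — approved.
Series C: a majority of 9511607 is 4755804; 4,755,804 required, 4,757,192 in favor — approved.

Not approved — the Series A shares did not give the required vote.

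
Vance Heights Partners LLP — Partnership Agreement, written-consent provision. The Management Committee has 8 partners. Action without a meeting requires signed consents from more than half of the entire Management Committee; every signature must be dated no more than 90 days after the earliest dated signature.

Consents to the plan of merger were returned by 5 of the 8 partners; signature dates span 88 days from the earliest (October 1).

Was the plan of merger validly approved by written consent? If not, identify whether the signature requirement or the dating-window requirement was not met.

Effective — both the signature and dating-window requirements are satisfied.

Signatures required: more than half of 8 — a majority of 8 is 5, so 5 needed; 5 signed. Sufficient.
Dating window: the latest signature is 88 days after the earliest; the limit is 90 days. Within the window.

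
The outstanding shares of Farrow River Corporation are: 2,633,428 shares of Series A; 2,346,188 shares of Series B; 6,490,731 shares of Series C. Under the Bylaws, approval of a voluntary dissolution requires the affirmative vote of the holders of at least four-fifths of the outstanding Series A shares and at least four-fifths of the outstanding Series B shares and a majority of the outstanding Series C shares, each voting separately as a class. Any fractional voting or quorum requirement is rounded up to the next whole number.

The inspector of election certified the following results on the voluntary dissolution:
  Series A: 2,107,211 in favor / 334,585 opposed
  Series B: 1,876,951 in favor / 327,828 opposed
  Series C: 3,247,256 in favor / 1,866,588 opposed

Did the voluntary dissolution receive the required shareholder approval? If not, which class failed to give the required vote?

Approved — every class gave the required vote.

Series A: 4/5 of 2633428 = 2106742.40, rounded up to 2106743; 2,106,743 required, 2,107,211 in favor — approved.
Series B: 4/5 of 2346188 = 1876950.40, rounded up to 1876951; 1,876,951 required, 1,876,951 in favor — approved.
Series C: a majority of 6490731 is 3245366; 3,245,366 required, 3,247,256 in favor — approved.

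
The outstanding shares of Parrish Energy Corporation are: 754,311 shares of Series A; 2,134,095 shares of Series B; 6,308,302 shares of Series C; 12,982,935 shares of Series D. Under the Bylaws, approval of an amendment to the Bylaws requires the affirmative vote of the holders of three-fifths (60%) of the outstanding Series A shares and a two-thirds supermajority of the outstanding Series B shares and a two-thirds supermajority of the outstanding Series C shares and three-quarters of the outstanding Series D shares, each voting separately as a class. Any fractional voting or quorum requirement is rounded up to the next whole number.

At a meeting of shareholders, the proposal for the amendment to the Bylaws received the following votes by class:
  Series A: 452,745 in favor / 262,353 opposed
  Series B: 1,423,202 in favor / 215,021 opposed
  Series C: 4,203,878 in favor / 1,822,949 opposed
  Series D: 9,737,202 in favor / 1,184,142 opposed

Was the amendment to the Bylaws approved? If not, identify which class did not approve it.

Not approved — the Series C shares did not give the required vote.

Series A: 3/5 of 754311 = 452586.60, rounded up to 452587; 452,587 required, 452,745 in favor — approved.
Series B: 2/3 of 2134095 = 1422730; 1,422,730 required, 1,423,202 in favor — approved.
Series C: 2/3 of 6308302 = 4205534.67, rounded up to 4205535; 4,205,535 required, 4,203,878 in favor — not approved.
Series D: 3/4 of 12982935 = 9737201.25, rounded up to 9737202; 9,737,202 required, 9,737,202 in favor — approved.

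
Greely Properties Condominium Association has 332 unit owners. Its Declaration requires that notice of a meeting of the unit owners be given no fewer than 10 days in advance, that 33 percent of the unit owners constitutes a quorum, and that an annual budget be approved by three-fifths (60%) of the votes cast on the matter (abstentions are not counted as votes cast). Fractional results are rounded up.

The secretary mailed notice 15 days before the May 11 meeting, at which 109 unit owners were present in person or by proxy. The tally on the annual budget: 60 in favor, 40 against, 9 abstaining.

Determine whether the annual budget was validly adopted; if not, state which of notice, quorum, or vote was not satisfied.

Invalid — quorum requirement not satisfied.

Notice: 15 days given; 10 required. Satisfied.
Quorum: 33% of 332 = 109.56, rounded up to 110; 109 present. Not satisfied.
Vote: requires three-fifths of the votes cast (109 − 9 abstaining = 100); 3/5 of 100 = 60, so 60 needed; 60 in favor. Satisfied.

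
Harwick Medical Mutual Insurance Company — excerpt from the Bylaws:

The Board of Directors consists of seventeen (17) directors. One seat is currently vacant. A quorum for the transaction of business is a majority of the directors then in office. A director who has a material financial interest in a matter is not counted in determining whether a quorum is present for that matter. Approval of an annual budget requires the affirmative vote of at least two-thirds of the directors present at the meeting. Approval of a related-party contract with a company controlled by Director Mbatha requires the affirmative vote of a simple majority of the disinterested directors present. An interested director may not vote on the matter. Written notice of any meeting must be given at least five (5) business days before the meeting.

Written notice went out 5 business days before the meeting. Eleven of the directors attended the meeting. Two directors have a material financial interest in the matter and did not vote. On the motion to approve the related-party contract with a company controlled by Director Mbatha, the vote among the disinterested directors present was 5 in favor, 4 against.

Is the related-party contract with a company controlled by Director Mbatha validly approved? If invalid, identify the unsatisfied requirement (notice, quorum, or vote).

Notice: 5 business days given; 5 required (5 ≥ 5). Satisfied.
Quorum: 11 present, but the 2 interested directors do not count, leaving 9. Quorum is 9. Satisfied.
Vote: the related-party contract with a company controlled by Director Mbatha requires a majority of the disinterested directors present (11 − 2 = 9). A majority of 9 is 5, so 5 affirmative votes are needed; 5 voted in favor. Satisfied.

Valid — all requirements satisfied.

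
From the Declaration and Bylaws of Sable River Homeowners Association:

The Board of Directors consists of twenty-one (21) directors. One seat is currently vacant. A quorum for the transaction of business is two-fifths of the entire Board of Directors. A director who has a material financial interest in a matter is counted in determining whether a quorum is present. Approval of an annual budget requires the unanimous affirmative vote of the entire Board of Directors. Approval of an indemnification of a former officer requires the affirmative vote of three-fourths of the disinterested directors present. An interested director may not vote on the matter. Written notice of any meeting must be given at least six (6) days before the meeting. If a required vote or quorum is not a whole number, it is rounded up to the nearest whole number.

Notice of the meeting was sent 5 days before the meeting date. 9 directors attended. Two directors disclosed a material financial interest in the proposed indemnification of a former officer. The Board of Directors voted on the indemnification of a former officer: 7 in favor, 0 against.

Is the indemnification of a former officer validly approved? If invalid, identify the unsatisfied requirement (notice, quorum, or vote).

Notice: 5 days given; 6 required (5 < 6). Not satisfied.
Quorum: 9 present (interested directors count toward quorum); quorum is 9. Satisfied.
Vote: the indemnification of a former officer requires three-fourths of the disinterested directors present (9 − 2 = 7). 3/4 of 7 = 5.25, rounded up to 6, so 6 affirmative votes are needed; 7 voted in favor. Satisfied.

Invalid — notice requirement not satisfied.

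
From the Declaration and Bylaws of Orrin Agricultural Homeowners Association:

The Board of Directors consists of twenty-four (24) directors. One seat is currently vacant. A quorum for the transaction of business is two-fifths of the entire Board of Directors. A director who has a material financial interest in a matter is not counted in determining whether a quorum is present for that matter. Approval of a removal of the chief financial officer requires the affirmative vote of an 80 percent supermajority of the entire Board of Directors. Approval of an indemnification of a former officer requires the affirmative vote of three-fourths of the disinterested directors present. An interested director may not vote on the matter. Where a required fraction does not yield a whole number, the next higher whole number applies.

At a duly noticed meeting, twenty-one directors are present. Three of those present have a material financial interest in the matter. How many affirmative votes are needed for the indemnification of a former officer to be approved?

The indemnification of a former officer requires three-fourths of the disinterested directors present (21 − 3 = 18).
3/4 of 18 = 13.50, rounded up to 14.

14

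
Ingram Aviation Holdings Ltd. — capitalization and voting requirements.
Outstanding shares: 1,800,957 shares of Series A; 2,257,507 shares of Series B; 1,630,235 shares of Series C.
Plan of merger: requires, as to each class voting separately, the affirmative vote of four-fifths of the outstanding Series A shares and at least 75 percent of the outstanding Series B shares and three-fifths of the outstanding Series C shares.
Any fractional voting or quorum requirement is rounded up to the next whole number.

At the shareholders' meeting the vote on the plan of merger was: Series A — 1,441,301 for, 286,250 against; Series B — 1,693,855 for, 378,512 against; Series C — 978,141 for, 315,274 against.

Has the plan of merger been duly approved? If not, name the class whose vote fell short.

Approved — every class gave the required vote.

Series A: 4/5 of 1800957 = 1440765.60, rounded up to 1440766; 1,440,766 required, 1,441,301 in favor — approved.
Series B: 3/4 of 2257507 = 1693130.25, rounded up to 1693131; 1,693,131 required, 1,693,855 in favor — approved.
Series C: 3/5 of 1630235 = 978141; 978,141 required, 978,141 in favor — approved.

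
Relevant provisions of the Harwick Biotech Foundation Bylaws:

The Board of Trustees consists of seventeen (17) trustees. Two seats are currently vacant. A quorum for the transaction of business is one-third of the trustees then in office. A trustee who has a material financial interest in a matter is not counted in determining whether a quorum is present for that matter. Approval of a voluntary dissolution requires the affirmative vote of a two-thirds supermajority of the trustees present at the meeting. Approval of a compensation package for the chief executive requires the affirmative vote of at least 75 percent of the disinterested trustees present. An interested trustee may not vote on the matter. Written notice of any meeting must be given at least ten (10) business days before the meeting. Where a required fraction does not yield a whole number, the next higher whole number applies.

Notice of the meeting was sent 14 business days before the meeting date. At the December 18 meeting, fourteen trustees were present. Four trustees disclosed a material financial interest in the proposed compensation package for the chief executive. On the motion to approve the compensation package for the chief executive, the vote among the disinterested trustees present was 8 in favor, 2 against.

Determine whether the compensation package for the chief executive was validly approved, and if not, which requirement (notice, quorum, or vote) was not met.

Notice: 14 business days given; 10 required (14 ≥ 10). Satisfied.
Quorum: 14 present, but the 4 interested trustees do not count, leaving 10. Quorum is 5. Satisfied.
Vote: the compensation package for the chief executive requires three-fourths of the disinterested trustees present (14 − 4 = 10). 3/4 of 10 = 7.50, rounded up to 8, so 8 affirmative votes are needed; 8 voted in favor. Satisfied.

Valid — all requirements satisfied.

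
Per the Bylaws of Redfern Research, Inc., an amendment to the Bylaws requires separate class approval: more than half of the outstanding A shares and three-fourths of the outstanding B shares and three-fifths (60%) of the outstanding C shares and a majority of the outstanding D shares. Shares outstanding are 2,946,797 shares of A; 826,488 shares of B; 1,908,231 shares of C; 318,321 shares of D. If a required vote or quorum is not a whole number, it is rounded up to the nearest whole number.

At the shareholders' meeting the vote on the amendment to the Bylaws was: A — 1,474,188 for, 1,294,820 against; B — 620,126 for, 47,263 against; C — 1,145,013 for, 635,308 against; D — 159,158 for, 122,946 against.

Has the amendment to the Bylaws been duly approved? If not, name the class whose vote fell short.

A: a majority of 2946797 is 1473399; 1,473,399 required, 1,474,188 in favor — approved.
B: 3/4 of 826488 = 619866; 619,866 required, 620,126 in favor — approved.
C: 3/5 of 1908231 = 1144938.60, rounded up to 1144939; 1,144,939 required, 1,145,013 in favor — approved.
D: a majority of 318321 is 159161; 159,161 required, 159,158 in favor — not approved.

Not approved — the D shares did not give the required vote.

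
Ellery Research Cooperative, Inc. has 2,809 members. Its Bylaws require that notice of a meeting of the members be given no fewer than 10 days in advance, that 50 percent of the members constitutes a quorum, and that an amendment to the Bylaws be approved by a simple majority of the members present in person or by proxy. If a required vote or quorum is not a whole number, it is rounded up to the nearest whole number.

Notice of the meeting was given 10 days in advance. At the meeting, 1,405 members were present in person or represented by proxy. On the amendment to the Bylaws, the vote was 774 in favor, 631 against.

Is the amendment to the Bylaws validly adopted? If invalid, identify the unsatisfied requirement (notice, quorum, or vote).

Notice: 10 days given; 10 required. Satisfied.
Quorum: 50% of 2,809 = 1,404.50, rounded up to 1,405; 1,405 present. Satisfied.
Vote: requires a majority of those present (1,405); a majority of 1405 is 703, so 703 needed; 774 in favor. Satisfied.

Valid — all requirements satisfied.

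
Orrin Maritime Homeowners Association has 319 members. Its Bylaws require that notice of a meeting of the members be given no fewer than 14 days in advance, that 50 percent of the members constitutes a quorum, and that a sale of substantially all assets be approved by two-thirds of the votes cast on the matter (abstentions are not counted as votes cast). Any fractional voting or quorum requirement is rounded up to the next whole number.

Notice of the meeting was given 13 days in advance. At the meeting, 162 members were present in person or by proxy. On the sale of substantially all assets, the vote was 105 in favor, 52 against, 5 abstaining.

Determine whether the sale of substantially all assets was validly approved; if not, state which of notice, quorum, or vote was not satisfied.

Invalid — notice requirement not satisfied.

Notice: 13 days given; 14 required. Not satisfied.
Quorum: 50% of 319 = 159.50, rounded up to 160; 162 present. Satisfied.
Vote: requires two-thirds of the votes cast (162 − 5 abstaining = 157); 2/3 of 157 = 104.67, rounded up to 105, so 105 needed; 105 in favor. Satisfied.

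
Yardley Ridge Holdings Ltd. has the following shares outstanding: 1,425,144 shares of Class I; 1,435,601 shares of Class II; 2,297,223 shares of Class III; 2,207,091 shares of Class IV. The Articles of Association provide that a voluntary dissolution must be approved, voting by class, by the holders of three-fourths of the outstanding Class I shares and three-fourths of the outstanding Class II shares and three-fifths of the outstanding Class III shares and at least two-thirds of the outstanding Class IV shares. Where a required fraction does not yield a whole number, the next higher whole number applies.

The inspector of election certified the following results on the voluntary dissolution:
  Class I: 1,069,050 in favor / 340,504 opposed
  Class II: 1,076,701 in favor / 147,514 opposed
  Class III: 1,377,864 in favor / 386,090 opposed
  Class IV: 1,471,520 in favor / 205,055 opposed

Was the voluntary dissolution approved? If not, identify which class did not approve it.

Not approved — the Class III shares did not give the required vote.

Class I: 3/4 of 1425144 = 1068858; 1,068,858 required, 1,069,050 in favor — approved.
Class II: 3/4 of 1435601 = 1076700.75, rounded up to 1076701; 1,076,701 required, 1,076,701 in favor — approved.
Class III: 3/5 of 2297223 = 1378333.80, rounded up to 1378334; 1,378,334 required, 1,377,864 in favor — not approved.
Class IV: 2/3 of 2207091 = 1471394; 1,471,394 required, 1,471,520 in favor — approved.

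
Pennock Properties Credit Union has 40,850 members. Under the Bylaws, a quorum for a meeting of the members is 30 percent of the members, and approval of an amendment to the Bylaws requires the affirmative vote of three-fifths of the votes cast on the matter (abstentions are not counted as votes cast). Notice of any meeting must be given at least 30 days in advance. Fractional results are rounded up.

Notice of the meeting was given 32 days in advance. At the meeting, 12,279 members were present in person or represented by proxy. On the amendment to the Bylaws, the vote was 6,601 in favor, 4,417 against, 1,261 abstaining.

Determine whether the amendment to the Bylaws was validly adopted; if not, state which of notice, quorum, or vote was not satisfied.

Invalid — vote requirement not satisfied.

Notice: 32 days given; 30 required. Satisfied.
Quorum: 30% of 40,850 = 12,255; 12,279 present. Satisfied.
Vote: requires three-fifths of the votes cast (12,279 − 1,261 abstaining = 11,018); 3/5 of 11018 = 6610.80, rounded up to 6611, so 6,611 needed; 6,601 in favor. Not satisfied.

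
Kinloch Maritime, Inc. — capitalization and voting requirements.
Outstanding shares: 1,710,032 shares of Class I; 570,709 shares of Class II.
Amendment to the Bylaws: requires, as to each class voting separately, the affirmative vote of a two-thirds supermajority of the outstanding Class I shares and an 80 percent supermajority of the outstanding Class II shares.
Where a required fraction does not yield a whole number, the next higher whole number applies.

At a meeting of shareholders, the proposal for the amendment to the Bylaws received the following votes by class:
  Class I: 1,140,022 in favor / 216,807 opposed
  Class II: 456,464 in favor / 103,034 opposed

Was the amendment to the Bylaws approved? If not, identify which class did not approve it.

Class I: 2/3 of 1710032 = 1140021.33, rounded up to 1140022; 1,140,022 required, 1,140,022 in favor — approved.
Class II: 4/5 of 570709 = 456567.20, rounded up to 456568; 456,568 required, 456,464 in favor — not approved.

Not approved — the Class II shares did not give the required vote.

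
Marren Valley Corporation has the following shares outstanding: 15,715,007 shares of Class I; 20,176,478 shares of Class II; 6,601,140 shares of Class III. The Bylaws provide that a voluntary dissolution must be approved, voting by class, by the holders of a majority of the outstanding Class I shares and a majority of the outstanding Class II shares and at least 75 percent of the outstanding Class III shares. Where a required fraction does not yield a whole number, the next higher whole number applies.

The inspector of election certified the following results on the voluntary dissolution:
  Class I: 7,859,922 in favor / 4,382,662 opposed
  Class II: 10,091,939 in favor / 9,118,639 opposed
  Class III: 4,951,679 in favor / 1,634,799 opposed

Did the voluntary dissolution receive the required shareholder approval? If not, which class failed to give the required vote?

Approved — every class gave the required vote.

Class I: a majority of 15715007 is 7857504; 7,857,504 required, 7,859,922 in favor — approved.
Class II: a majority of 20176478 is 10088240; 10,088,240 required, 10,091,939 in favor — approved.
Class III: 3/4 of 6601140 = 4950855; 4,950,855 required, 4,951,679 in favor — approved.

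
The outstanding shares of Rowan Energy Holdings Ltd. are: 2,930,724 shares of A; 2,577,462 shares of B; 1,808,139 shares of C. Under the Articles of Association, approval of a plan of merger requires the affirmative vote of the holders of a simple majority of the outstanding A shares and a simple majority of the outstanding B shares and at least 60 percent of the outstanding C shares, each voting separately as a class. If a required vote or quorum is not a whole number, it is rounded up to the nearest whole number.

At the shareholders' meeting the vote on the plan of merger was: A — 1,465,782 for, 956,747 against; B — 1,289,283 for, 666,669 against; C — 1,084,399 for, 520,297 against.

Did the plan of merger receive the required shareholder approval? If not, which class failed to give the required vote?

A: a majority of 2930724 is 1465363; 1,465,363 required, 1,465,782 in favor — approved.
B: a majority of 2577462 is 1288732; 1,288,732 required, 1,289,283 in favor — approved.
C: 3/5 of 1808139 = 1084883.40, rounded up to 1084884; 1,084,884 required, 1,084,399 in favor — not approved.

Not approved — the C shares did not give the required vote.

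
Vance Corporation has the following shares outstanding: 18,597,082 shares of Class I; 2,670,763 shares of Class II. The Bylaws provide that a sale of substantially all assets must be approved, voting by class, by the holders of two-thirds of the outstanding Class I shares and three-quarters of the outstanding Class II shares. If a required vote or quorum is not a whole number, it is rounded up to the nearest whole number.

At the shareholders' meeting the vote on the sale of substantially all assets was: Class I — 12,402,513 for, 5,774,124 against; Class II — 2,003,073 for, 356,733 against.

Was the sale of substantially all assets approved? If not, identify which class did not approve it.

Approved — every class gave the required vote.

Class I: 2/3 of 18597082 = 12398054.67, rounded up to 12398055; 12,398,055 required, 12,402,513 in favor — approved.
Class II: 3/4 of 2670763 = 2003072.25, rounded up to 2003073; 2,003,073 required, 2,003,073 in favor — approved.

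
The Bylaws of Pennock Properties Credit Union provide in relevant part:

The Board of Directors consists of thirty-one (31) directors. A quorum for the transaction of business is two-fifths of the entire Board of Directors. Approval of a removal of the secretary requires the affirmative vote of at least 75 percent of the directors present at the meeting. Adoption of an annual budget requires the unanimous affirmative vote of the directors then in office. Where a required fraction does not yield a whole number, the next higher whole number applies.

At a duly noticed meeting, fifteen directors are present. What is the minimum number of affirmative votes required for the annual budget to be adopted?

31

The annual budget requires the unanimous vote of the directors then in office (31).
Unanimous means all 31.
(Only 15 can vote, so the annual budget cannot pass at this meeting, but the required vote is still 31.)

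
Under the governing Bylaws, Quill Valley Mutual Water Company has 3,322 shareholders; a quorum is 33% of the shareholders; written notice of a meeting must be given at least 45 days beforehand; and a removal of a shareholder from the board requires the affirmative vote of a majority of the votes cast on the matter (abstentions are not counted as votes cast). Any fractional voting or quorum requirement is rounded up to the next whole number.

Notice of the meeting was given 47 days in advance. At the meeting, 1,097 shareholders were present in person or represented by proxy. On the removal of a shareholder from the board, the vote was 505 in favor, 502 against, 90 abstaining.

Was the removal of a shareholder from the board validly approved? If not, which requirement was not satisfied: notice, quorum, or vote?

Valid — all requirements satisfied.

Notice: 47 days given; 45 required. Satisfied.
Quorum: 33% of 3,322 = 1,096.26, rounded up to 1,097; 1,097 present. Satisfied.
Vote: requires a majority of the votes cast (1,097 − 90 abstaining = 1,007); a majority of 1007 is 504, so 504 needed; 505 in favor. Satisfied.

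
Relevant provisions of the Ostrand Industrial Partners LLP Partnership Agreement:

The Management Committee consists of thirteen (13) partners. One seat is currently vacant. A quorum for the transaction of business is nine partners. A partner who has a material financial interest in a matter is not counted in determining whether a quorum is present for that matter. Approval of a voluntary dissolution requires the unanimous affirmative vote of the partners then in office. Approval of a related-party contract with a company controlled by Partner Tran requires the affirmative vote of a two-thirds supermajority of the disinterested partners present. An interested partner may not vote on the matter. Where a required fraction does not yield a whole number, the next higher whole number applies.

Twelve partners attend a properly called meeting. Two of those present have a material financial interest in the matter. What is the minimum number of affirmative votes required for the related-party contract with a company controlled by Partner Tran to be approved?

7

The related-party contract with a company controlled by Partner Tran requires two-thirds of the disinterested partners present (12 − 2 = 10).
2/3 of 10 = 6.67, rounded up to 7.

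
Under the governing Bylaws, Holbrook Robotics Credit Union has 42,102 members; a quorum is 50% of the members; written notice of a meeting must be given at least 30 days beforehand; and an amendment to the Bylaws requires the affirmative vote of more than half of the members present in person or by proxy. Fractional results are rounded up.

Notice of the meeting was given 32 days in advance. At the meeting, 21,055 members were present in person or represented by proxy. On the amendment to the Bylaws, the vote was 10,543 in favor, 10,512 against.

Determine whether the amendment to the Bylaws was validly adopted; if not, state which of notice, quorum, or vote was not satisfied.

Valid — all requirements satisfied.

Notice: 32 days given; 30 required. Satisfied.
Quorum: 50% of 42,102 = 21,051; 21,055 present. Satisfied.
Vote: requires a majority of those present (21,055); a majority of 21055 is 10528, so 10,528 needed; 10,543 in favor. Satisfied.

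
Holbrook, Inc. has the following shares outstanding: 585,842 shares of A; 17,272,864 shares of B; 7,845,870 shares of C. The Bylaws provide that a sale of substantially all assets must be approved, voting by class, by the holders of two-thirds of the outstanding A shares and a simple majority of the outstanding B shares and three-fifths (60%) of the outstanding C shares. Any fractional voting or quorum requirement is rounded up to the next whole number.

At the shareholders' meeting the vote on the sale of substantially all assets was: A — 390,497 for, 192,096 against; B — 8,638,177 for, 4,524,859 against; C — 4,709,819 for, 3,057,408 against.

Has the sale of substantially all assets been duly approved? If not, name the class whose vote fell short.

Not approved — the A shares did not give the required vote.

A: 2/3 of 585842 = 390561.33, rounded up to 390562; 390,562 required, 390,497 in favor — not approved.
B: a majority of 17272864 is 8636433; 8,636,433 required, 8,638,177 in favor — approved.
C: 3/5 of 7845870 = 4707522; 4,707,522 required, 4,709,819 in favor — approved.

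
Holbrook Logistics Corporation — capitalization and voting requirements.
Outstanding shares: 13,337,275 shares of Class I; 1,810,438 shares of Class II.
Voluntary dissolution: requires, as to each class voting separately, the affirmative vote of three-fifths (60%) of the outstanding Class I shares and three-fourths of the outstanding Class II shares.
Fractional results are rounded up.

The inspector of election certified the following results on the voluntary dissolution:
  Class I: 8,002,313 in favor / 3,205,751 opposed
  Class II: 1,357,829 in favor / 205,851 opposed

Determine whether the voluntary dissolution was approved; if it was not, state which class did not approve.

Class I: 3/5 of 13337275 = 8002365; 8,002,365 required, 8,002,313 in favor — not approved.
Class II: 3/4 of 1810438 = 1357828.50, rounded up to 1357829; 1,357,829 required, 1,357,829 in favor — approved.

Not approved — the Class I shares did not give the required vote.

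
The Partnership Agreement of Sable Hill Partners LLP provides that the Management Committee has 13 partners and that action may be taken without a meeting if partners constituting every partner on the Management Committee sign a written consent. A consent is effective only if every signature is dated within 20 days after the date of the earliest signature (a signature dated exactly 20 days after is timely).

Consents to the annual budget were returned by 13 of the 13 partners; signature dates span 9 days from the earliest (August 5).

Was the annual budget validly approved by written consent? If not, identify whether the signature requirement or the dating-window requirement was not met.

Effective — both the signature and dating-window requirements are satisfied.

Signatures required: every one of 13 — unanimous means all 13, so 13 needed; 13 signed. Sufficient.
Dating window: the latest signature is 9 days after the earliest; the limit is 20 days. Within the window.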